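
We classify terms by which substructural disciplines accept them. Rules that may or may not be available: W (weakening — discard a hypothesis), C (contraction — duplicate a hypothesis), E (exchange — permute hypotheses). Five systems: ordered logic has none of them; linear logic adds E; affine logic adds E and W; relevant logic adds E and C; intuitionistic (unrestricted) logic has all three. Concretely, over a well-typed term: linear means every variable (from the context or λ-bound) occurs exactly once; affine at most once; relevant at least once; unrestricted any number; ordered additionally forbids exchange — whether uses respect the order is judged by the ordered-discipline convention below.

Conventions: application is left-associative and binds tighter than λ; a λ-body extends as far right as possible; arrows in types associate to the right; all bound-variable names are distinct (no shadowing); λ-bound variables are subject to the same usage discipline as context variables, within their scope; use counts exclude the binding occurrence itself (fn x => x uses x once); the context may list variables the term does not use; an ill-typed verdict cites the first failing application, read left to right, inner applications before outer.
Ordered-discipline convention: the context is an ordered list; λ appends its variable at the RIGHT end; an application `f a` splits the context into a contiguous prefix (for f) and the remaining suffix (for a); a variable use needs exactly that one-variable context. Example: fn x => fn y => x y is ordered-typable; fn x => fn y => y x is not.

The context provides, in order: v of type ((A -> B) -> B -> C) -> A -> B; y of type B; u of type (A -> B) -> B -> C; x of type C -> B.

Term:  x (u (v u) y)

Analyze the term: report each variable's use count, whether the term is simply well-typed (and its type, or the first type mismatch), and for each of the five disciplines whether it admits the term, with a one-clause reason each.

use counts: v: 1; y: 1; u: 2; x: 1
order of uses: x, u, v, u, y
typing: the term checks, with type B
ordered: ✗ — uses contraction: u ×2
linear: ✗ — uses contraction: u ×2
affine: ✗ — uses contraction: u ×2
relevant: ✓ — at least one use each (v, y, u, x)
unrestricted: ✓ — typability at B is all that's needed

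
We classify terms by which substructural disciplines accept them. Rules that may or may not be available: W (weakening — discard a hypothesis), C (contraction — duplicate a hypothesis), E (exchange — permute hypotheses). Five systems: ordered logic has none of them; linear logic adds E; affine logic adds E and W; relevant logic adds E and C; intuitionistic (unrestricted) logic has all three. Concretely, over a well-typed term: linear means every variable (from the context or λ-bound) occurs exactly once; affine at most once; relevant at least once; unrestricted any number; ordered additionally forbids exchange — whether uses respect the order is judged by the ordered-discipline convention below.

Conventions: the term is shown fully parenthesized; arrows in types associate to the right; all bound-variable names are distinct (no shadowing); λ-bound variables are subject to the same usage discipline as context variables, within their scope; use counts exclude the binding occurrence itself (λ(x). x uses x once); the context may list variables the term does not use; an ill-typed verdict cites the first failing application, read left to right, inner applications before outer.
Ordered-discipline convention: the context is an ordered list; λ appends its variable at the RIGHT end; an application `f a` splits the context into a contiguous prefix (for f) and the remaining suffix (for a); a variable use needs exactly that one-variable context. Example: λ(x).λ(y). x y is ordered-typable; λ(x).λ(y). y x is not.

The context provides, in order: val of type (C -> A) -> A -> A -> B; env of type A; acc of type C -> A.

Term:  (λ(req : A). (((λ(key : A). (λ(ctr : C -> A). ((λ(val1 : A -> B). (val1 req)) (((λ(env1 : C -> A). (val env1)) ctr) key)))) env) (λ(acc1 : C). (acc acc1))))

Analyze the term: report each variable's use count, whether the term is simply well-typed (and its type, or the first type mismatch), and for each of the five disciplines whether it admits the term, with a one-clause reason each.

use counts: val: 1, env: 1, acc: 1, req [bound]: 1, key [bound]: 1, ctr [bound]: 1, val1 [bound]: 1, env1 [bound]: 1, acc1 [bound]: 1
order of uses: val1, req, val, env1, ctr, key, env, acc, acc1
typing: well-typed at A -> B
ordered ✗ (needs exchange: uses follow val1, req, val, env1, ctr, key, env, acc, acc1)
linear ✓ (single use per variable (val, env, acc, req, key, ctr, val1, env1, acc1))
affine ✓ (none of val, env, acc, req, key, ctr, val1, env1, acc1 used more than once)
relevant ✓ (none of val, env, acc, req, key, ctr, val1, env1, acc1 goes unused)
unrestricted ✓ (type-checks (A -> B) and nothing is barred)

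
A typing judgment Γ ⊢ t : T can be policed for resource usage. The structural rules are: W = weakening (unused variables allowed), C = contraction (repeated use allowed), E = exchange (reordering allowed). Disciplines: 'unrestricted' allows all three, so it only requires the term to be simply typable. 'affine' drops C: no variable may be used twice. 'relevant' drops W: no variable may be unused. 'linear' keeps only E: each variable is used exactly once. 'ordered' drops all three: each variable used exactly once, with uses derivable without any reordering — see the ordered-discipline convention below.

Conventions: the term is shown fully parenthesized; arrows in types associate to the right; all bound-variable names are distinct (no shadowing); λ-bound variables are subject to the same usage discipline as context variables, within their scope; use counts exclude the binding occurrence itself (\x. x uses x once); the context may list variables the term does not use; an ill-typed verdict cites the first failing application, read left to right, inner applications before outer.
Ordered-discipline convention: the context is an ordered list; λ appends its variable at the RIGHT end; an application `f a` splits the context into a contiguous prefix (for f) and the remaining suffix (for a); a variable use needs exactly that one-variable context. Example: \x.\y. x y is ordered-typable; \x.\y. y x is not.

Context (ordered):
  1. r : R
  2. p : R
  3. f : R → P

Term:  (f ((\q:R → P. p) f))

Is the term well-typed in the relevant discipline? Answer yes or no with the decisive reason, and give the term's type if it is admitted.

no — r, q left unused
variable uses: r: 0; p: 1; f: 2; q (λ-bound): 0
use order (left to right): f, p, f
typing: ✓ — P
per-discipline verdicts: ordered ✗ · linear ✗ · affine ✗ · relevant ✗ · unrestricted ✓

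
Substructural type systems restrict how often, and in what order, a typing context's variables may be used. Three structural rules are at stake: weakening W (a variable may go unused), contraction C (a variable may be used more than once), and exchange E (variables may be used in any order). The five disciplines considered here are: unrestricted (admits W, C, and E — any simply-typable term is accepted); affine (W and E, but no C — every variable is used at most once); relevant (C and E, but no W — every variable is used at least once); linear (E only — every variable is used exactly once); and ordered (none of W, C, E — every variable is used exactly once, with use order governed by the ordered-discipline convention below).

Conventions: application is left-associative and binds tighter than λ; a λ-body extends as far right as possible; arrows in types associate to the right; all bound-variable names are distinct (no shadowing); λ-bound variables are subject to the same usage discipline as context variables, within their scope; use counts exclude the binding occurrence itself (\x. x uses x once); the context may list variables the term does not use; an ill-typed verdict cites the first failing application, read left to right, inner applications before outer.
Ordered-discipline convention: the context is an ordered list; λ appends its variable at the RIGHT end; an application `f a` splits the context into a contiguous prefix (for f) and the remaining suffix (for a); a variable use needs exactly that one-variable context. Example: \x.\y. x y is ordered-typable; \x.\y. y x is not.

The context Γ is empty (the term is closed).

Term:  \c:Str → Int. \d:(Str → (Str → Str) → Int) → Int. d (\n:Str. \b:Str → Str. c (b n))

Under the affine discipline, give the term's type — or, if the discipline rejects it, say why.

term : (Str → Int) → ((Str → (Str → Str) → Int) → Int) → Int
use counts: c (bound)=1, d (bound)=1, n (bound)=1, b (bound)=1
use order (left to right): d, c, b, n
typing: well-typed at (Str → Int) → ((Str → (Str → Str) → Int) → Int) → Int
all disciplines: ordered ✗ | linear ✓ | affine ✓ | relevant ✓ | unrestricted ✓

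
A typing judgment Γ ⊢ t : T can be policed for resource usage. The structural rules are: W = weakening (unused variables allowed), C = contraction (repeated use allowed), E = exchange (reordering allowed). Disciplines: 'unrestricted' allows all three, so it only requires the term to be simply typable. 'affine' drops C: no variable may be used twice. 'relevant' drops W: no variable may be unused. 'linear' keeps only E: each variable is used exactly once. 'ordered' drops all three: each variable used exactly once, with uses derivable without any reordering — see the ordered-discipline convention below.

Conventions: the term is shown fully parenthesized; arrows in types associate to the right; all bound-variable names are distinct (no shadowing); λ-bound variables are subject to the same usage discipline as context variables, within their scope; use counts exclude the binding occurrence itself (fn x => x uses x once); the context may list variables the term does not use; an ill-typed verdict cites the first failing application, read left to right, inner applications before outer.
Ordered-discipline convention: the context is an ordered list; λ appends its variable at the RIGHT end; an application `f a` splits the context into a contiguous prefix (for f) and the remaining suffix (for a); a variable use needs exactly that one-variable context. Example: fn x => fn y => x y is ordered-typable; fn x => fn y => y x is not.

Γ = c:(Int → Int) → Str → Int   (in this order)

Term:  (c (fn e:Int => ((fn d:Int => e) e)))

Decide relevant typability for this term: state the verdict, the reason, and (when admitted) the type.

no — unused: d — weakening required
variable uses: c: 1, e (λ-bound): 2, d (λ-bound): 0
left-to-right use order: c, e, e
typing: well-typed at Str → Int
across the five disciplines: ordered ✗; linear ✗; affine ✗; relevant ✗; unrestricted ✓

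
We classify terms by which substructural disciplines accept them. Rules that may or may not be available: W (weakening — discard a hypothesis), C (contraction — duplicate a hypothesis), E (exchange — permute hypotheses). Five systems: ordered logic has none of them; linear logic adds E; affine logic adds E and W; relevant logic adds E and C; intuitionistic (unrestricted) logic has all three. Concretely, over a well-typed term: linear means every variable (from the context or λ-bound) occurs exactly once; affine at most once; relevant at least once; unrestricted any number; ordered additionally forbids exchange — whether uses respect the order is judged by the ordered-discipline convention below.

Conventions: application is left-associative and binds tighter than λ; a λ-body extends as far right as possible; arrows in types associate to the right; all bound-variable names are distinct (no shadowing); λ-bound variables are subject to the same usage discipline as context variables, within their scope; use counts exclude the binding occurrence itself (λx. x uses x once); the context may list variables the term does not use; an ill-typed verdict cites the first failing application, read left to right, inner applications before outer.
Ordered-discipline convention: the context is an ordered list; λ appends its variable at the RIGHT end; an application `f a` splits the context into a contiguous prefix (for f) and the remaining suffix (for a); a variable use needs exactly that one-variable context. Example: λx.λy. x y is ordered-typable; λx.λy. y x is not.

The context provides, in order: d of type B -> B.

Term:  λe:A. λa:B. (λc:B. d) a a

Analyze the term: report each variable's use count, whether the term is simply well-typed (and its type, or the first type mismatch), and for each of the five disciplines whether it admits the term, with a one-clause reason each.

counts: d: 1; e (λ-bound): 0; a (λ-bound): 2; c (λ-bound): 0
left-to-right use order: d, a, a
typing: ✓ — A -> B -> B
ordered: ✗ — a ×2 used more than once (contraction); e, c left unused
linear: ✗ — a ×2 used more than once (contraction); e, c left unused
affine: ✗ — a ×2 used more than once (contraction)
relevant: ✗ — e, c left unused
unrestricted: ✓ — simply typable at A -> B -> B; W, C, E all held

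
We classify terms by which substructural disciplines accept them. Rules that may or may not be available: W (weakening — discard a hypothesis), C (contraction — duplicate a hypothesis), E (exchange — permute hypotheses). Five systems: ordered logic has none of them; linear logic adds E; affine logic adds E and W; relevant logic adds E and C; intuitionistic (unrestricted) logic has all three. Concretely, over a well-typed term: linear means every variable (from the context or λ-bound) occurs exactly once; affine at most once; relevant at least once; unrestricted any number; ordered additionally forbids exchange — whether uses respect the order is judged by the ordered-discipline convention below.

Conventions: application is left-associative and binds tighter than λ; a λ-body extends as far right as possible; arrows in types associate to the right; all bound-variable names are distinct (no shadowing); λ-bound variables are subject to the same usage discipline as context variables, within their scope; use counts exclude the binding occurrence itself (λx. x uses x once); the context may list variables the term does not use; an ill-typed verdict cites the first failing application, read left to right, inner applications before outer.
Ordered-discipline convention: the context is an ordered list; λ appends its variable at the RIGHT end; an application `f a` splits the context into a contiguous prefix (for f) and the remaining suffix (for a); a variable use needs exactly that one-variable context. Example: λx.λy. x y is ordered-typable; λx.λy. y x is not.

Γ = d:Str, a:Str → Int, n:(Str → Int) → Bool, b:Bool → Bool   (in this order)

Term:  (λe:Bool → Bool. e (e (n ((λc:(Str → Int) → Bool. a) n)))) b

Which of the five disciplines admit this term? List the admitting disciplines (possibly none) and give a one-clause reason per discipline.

accepted by: unrestricted
variable uses: d=0; a=1; n=2; b=1; e (bound)=2; c (bound)=0
order of uses: e, e, n, a, n, b
typing: well-typed at Bool
ordered: ✗ — needs contraction — n ×2, e ×2; d, c never used (weakening)
linear: ✗ — needs contraction — n ×2, e ×2; d, c never used (weakening)
affine: ✗ — needs contraction — n ×2, e ×2
relevant: ✗ — d, c never used (weakening)
unrestricted: ✓ — type-checks (Bool) and nothing is barred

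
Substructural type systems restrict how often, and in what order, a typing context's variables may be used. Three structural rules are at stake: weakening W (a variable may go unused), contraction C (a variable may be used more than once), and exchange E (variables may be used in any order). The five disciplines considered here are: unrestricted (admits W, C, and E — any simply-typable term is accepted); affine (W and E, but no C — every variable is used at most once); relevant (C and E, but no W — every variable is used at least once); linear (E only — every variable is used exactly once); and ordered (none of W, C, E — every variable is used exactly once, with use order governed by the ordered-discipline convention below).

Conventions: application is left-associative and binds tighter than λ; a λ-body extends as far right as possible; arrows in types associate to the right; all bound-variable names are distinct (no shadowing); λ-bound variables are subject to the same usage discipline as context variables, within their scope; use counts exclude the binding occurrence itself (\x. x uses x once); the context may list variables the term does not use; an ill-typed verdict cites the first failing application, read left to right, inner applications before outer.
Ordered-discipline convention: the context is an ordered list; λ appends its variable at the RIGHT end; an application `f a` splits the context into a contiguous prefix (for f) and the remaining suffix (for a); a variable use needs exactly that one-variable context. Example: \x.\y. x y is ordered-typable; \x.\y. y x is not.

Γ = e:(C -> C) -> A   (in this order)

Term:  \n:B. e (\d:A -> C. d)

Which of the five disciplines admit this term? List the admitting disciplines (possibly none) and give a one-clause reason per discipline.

admitted in: none
use counts: e: 1×; n [bound]: 0×; d [bound]: 1×
left-to-right use order: e, d
typing: ill-typed: an argument (A -> C) -> A -> C mismatches the expected C -> C
ordered: ✗, a type mismatch blocks all five
linear: ✗, the type mismatch rejects it
affine: ✗, not simply typable
relevant: ✗, fails simple typing
unrestricted: ✗, a type mismatch blocks all five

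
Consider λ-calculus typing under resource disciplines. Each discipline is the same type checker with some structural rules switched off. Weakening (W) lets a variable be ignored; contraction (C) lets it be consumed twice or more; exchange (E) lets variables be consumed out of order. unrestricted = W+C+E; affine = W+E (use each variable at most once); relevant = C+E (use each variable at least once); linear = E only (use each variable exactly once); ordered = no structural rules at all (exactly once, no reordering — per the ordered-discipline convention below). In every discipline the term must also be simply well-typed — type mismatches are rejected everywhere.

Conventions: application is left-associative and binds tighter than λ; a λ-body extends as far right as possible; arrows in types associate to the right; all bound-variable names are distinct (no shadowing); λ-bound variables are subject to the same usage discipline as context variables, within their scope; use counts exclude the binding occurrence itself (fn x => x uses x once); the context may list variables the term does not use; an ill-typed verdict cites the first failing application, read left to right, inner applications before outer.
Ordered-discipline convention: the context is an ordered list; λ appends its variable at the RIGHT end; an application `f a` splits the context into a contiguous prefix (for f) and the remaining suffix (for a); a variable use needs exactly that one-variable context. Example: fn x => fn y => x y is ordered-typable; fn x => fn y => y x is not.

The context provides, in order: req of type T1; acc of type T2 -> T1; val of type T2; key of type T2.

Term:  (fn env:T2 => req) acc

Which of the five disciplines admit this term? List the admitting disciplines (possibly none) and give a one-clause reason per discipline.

admitted in: none
use counts: req: 1×; acc: 1×; val: 0×; key: 0×; env (bound): 0×
left-to-right use order: req, acc
typing: ill-typed: a function awaiting T2 gets T2 -> T1
ordered ✗ (a type mismatch blocks all five)
linear ✗ (the type mismatch rejects it)
affine ✗ (not simply typable)
relevant ✗ (fails simple typing)
unrestricted ✗ (a type mismatch blocks all five)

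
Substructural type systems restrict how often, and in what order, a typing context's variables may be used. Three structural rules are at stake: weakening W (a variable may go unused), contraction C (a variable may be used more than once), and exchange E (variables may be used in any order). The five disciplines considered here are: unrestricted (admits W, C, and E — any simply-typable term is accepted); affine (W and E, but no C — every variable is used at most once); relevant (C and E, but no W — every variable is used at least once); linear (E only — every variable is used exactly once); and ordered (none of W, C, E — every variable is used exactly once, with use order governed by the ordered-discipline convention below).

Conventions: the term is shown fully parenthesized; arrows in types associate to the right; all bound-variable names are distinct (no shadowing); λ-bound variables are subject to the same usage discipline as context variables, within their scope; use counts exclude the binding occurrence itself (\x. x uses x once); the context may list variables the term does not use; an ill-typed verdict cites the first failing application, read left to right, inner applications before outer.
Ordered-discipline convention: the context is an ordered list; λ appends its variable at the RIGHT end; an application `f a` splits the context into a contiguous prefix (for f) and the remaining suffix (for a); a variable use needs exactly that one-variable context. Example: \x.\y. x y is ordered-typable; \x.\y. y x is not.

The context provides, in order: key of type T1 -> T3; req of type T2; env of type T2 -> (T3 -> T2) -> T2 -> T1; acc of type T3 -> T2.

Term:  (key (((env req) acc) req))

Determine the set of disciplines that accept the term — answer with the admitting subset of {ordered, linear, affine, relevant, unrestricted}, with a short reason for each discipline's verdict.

admitted in: relevant, unrestricted
counts: key: 1, req: 2, env: 1, acc: 1
uses in reading order: key, env, req, acc, req
typing: well-typed — term : T3
ordered ✗ (uses contraction: req ×2)
linear ✗ (uses contraction: req ×2)
affine ✗ (uses contraction: req ×2)
relevant ✓ (none of key, req, env, acc goes unused)
unrestricted ✓ (simply typable at T3; W, C, E all held)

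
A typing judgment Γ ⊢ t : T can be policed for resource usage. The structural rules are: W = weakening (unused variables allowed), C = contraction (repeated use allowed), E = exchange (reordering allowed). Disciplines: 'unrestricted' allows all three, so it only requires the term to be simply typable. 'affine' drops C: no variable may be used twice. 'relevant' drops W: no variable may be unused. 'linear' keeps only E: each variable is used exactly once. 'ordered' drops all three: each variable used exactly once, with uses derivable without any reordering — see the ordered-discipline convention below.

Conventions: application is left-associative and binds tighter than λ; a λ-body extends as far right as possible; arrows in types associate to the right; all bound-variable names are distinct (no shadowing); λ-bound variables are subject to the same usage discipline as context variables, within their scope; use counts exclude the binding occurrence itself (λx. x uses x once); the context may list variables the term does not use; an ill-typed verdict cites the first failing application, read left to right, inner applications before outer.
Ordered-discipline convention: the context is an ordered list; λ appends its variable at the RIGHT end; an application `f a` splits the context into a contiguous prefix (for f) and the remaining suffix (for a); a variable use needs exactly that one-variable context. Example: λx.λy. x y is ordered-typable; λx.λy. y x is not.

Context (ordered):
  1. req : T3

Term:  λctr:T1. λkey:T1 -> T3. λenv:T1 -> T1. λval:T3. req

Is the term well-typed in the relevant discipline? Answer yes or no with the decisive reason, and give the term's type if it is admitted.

no — ctr, key, env, val left unused
counts: req: 1×; ctr (bound): 0×; key (bound): 0×; env (bound): 0×; val (bound): 0×
order of uses: req
typing: the term checks, with type T1 -> (T1 -> T3) -> (T1 -> T1) -> T3 -> T3
summary: ordered ✗ · linear ✗ · affine ✓ · relevant ✗ · unrestricted ✓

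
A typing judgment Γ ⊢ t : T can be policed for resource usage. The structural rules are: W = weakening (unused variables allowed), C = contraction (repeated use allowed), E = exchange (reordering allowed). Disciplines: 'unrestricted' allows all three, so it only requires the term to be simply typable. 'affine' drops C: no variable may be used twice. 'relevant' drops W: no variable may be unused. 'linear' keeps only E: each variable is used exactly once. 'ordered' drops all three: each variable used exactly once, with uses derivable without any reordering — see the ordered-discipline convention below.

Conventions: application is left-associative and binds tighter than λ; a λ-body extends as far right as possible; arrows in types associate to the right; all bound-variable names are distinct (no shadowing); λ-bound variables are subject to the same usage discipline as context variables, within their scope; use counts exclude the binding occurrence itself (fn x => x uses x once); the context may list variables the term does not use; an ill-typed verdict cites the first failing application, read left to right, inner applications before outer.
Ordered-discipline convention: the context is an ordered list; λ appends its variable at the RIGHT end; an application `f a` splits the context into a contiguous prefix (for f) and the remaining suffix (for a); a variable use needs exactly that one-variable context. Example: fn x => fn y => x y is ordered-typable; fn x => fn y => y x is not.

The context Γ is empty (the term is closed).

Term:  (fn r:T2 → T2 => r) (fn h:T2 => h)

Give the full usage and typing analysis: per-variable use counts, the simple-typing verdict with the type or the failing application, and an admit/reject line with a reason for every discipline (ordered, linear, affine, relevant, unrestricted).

counts: r (λ-bound)=1; h (λ-bound)=1
uses in reading order: r, h
typing: ✓ — T2 → T2
ordered: ✓, single-use (r, h), ordered derivation ok
linear: ✓, single use per variable (r, h)
affine: ✓, none of r, h used more than once
relevant: ✓, none of r, h goes unused
unrestricted: ✓, well-typed at T2 → T2; no restrictions here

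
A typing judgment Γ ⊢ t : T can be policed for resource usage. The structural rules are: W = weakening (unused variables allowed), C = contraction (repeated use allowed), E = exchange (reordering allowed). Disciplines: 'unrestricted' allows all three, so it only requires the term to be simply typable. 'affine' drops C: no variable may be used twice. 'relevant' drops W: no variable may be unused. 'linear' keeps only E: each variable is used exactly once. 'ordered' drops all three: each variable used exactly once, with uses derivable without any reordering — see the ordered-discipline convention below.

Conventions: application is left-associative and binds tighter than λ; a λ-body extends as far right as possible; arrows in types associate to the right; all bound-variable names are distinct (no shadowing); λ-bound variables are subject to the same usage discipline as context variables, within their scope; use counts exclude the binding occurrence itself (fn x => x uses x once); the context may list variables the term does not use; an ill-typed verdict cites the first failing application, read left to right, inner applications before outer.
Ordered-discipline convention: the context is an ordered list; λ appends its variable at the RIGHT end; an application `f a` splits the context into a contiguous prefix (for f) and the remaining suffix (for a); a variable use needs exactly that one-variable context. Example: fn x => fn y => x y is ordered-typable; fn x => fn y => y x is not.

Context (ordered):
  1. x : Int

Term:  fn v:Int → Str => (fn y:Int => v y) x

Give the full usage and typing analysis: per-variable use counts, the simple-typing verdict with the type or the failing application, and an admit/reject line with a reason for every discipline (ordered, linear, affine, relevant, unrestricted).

variable uses: x: 1×; v (bound): 1×; y (bound): 1×
use order (left to right): v, y, x
typing: ✓ — (Int → Str) → Str
ordered: ✗, needs exchange: uses follow v, y, x
linear: ✓, exactly-once usage across x, v, y
affine: ✓, no duplicate uses among x, v, y
relevant: ✓, none of x, v, y goes unused
unrestricted: ✓, simply typable at (Int → Str) → Str; W, C, E all held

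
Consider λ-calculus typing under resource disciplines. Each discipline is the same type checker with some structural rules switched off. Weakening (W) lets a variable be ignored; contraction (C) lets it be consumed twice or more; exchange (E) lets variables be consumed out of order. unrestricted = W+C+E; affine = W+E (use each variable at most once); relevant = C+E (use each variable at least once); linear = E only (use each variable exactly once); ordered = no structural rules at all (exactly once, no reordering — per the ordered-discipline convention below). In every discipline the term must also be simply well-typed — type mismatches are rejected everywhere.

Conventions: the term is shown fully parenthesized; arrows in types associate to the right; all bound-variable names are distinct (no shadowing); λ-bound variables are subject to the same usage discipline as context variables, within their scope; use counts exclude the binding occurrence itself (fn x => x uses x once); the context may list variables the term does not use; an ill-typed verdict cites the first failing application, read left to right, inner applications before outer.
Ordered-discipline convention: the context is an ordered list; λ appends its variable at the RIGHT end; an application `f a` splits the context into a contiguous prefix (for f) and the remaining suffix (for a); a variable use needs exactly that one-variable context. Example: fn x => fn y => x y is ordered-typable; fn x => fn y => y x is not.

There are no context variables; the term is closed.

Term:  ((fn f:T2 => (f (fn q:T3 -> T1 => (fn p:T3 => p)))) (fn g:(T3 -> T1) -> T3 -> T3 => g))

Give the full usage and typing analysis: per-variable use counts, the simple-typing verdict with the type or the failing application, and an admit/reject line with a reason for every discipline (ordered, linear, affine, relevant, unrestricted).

variable uses: f (λ-bound): 1×, q (λ-bound): 0×, p (λ-bound): 1×, g (λ-bound): 1×
order of uses: f, p, g
typing: ill-typed: non-function type T2 applied to an argument
ordered: ✗ — fails simple typing
linear: ✗ — a type mismatch blocks all five
affine: ✗ — the type mismatch rejects it
relevant: ✗ — not simply typable
unrestricted: ✗ — fails simple typing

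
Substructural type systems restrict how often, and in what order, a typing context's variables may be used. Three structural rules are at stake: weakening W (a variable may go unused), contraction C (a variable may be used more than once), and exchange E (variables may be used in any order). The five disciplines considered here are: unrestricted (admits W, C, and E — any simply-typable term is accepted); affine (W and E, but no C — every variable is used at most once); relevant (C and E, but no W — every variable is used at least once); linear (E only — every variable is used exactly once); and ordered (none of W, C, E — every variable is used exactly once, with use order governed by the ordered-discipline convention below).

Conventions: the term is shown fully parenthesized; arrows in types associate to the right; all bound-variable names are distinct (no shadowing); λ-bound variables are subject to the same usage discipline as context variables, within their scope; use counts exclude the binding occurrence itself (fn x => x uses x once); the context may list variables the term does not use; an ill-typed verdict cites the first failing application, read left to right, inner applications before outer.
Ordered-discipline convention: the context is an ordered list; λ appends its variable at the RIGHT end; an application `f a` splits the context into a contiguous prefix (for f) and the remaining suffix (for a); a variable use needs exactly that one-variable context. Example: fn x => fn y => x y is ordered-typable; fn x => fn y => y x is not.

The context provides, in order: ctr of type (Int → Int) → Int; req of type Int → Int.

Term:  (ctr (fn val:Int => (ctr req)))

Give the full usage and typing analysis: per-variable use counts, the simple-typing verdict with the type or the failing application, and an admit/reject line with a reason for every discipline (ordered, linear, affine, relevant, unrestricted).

use counts: ctr: 2, req: 1, val [bound]: 0
uses in reading order: ctr, ctr, req
typing: the term checks, with type Int
ordered ✗ (ctr ×2 used more than once (contraction); val left unused)
linear ✗ (ctr ×2 used more than once (contraction); val left unused)
affine ✗ (ctr ×2 used more than once (contraction))
relevant ✗ (val left unused)
unrestricted ✓ (type-checks (Int) and nothing is barred)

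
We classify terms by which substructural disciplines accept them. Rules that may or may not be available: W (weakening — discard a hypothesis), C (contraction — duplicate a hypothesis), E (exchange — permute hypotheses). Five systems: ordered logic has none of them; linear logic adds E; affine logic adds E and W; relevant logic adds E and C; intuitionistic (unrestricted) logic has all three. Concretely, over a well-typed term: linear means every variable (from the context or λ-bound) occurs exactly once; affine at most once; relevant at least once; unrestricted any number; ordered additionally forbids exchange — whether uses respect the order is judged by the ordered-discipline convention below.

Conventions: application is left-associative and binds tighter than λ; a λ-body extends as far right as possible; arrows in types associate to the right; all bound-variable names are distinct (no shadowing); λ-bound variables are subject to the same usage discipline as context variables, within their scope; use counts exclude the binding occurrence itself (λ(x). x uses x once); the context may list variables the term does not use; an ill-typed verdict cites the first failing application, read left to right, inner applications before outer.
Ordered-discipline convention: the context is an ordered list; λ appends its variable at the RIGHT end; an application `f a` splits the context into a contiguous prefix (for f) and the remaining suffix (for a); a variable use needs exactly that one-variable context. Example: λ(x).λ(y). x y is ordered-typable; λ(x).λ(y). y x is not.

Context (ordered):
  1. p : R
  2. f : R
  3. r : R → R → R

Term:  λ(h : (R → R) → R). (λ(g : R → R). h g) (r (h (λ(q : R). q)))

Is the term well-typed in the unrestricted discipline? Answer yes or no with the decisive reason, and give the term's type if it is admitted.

yes — well-typed at ((R → R) → R) → R; no restrictions here; term : ((R → R) → R) → R
usage: p=0; f=0; r=1; h (bound)=2; g (bound)=1; q (bound)=1
left-to-right use order: h, g, r, h, q
typing: well-typed at ((R → R) → R) → R
summary: ordered ✗ · linear ✗ · affine ✗ · relevant ✗ · unrestricted ✓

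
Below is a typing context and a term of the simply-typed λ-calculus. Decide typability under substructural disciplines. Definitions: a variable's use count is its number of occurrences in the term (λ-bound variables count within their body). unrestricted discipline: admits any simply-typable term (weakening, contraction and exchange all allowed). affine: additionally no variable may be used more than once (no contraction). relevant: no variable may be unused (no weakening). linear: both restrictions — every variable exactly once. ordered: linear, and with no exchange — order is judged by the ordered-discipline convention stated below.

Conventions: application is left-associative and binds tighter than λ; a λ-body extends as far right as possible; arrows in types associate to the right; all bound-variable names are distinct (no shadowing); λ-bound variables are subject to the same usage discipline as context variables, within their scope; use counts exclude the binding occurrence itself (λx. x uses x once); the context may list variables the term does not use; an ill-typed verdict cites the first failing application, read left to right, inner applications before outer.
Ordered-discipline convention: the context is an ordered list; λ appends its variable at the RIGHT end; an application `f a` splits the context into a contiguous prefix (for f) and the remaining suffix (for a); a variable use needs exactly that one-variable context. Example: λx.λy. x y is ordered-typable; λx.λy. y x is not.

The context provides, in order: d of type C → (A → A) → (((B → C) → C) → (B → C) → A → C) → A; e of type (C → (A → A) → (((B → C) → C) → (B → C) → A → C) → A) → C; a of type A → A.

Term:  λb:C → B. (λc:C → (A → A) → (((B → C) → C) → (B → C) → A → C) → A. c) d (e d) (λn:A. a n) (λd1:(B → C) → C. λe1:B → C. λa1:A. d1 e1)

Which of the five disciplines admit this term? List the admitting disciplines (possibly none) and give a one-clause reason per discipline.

accepted by: unrestricted
usage: d=2, e=1, a=1, b (bound)=0, c (bound)=1, n (bound)=1, d1 (bound)=1, e1 (bound)=1, a1 (bound)=0
use order (left to right): c, d, e, d, a, n, d1, e1
typing: ✓ — (C → B) → A
ordered: ✗ — repeated use of d ×2; b, a1 left unused
linear: ✗ — repeated use of d ×2; b, a1 left unused
affine: ✗ — repeated use of d ×2
relevant: ✗ — b, a1 left unused
unrestricted: ✓ — simply typable at (C → B) → A; W, C, E all held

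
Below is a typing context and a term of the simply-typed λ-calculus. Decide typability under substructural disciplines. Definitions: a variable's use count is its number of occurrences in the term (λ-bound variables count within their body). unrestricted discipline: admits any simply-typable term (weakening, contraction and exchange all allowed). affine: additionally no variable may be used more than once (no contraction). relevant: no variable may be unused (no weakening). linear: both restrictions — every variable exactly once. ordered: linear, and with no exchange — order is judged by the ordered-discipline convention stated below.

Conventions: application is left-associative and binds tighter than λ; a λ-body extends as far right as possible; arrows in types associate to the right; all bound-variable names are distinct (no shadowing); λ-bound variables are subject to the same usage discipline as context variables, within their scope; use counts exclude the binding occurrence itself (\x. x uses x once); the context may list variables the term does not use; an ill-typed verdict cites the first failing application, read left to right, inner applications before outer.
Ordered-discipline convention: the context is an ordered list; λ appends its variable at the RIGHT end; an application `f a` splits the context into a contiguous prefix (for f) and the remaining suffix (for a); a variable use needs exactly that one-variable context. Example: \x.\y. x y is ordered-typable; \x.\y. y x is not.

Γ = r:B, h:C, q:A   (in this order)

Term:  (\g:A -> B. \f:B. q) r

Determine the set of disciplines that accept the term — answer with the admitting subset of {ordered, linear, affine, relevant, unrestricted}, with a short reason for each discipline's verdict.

admitting disciplines: none
counts: r: 1×, h: 0×, q: 1×, g (bound): 0×, f (bound): 0×
use order (left to right): q, r
typing: ill-typed: an argument B mismatches the expected A -> B
ordered ✗ (the type mismatch rejects it)
linear ✗ (not simply typable)
affine ✗ (fails simple typing)
relevant ✗ (a type mismatch blocks all five)
unrestricted ✗ (the type mismatch rejects it)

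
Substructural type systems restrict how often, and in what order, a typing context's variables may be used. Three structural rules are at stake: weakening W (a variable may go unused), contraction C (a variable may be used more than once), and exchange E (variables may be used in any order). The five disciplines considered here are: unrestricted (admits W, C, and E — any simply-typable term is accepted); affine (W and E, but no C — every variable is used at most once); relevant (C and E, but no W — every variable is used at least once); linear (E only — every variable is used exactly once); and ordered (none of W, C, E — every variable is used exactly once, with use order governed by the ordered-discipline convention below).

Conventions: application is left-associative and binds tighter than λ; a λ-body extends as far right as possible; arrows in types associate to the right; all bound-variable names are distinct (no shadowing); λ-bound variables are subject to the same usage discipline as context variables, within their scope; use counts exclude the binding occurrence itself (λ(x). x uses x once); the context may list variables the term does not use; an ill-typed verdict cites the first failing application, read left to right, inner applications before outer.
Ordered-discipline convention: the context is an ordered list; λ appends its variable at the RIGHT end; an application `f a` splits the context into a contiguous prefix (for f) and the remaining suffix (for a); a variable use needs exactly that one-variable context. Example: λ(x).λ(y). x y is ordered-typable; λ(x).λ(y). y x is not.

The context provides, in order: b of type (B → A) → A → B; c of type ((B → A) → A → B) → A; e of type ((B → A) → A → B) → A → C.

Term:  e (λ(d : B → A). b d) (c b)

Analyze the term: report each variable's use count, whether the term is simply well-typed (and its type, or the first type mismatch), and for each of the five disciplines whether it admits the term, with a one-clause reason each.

usage: b=2, c=1, e=1, d [bound]=1
use order (left to right): e, b, d, c, b
typing: ✓ — C
ordered ✗ (needs contraction — b ×2)
linear ✗ (needs contraction — b ×2)
affine ✗ (needs contraction — b ×2)
relevant ✓ (none of b, c, e, d goes unused)
unrestricted ✓ (simply typable at C; W, C, E all held)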